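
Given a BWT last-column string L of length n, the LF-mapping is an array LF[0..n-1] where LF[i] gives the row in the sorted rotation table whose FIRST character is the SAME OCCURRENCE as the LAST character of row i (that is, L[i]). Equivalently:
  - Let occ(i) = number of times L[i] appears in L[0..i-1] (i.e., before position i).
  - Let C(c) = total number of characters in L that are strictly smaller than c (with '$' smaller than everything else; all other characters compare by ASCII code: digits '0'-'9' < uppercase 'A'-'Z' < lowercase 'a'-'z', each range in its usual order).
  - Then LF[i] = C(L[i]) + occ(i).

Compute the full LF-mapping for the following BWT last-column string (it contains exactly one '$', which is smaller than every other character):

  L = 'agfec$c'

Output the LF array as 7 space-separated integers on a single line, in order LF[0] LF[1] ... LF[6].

Char counts: '$':1, 'a':1, 'c':2, 'e':1, 'f':1, 'g':1
C (first-col start): C('$')=0, C('a')=1, C('c')=2, C('e')=4, C('f')=5, C('g')=6
L[0]='a': occ=0, LF[0]=C('a')+0=1+0=1
L[1]='g': occ=0, LF[1]=C('g')+0=6+0=6
L[2]='f': occ=0, LF[2]=C('f')+0=5+0=5
L[3]='e': occ=0, LF[3]=C('e')+0=4+0=4
L[4]='c': occ=0, LF[4]=C('c')+0=2+0=2
L[5]='$': occ=0, LF[5]=C('$')+0=0+0=0
L[6]='c': occ=1, LF[6]=C('c')+1=2+1=3

Answer: 1 6 5 4 2 0 3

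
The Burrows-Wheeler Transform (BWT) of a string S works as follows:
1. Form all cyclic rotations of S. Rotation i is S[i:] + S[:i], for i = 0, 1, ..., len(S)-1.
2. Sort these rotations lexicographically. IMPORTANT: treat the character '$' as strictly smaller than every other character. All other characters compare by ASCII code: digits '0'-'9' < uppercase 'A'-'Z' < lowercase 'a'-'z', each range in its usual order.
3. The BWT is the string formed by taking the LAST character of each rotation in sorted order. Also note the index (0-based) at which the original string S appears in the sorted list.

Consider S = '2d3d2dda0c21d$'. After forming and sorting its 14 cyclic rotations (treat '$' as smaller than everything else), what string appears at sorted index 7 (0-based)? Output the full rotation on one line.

Answer: a0c21d$2d3d2dd

Derivation:
All 14 rotations (rotation i = S[i:]+S[:i]):
  rot[0] = 2d3d2dda0c21d$
  rot[1] = d3d2dda0c21d$2
  rot[2] = 3d2dda0c21d$2d
  rot[3] = d2dda0c21d$2d3
  rot[4] = 2dda0c21d$2d3d
  rot[5] = dda0c21d$2d3d2
  rot[6] = da0c21d$2d3d2d
  rot[7] = a0c21d$2d3d2dd
  rot[8] = 0c21d$2d3d2dda
  rot[9] = c21d$2d3d2dda0
  rot[10] = 21d$2d3d2dda0c
  rot[11] = 1d$2d3d2dda0c2
  rot[12] = d$2d3d2dda0c21
  rot[13] = $2d3d2dda0c21d
Sorted (with $ < everything):
  sorted[0] = $2d3d2dda0c21d
  sorted[1] = 0c21d$2d3d2dda
  sorted[2] = 1d$2d3d2dda0c2
  sorted[3] = 21d$2d3d2dda0c
  sorted[4] = 2d3d2dda0c21d$
  sorted[5] = 2dda0c21d$2d3d
  sorted[6] = 3d2dda0c21d$2d
  sorted[7] = a0c21d$2d3d2dd
  sorted[8] = c21d$2d3d2dda0
  sorted[9] = d$2d3d2dda0c21
  sorted[10] = d2dda0c21d$2d3
  sorted[11] = d3d2dda0c21d$2
  sorted[12] = da0c21d$2d3d2d
  sorted[13] = dda0c21d$2d3d2
sorted[7] = a0c21d$2d3d2dd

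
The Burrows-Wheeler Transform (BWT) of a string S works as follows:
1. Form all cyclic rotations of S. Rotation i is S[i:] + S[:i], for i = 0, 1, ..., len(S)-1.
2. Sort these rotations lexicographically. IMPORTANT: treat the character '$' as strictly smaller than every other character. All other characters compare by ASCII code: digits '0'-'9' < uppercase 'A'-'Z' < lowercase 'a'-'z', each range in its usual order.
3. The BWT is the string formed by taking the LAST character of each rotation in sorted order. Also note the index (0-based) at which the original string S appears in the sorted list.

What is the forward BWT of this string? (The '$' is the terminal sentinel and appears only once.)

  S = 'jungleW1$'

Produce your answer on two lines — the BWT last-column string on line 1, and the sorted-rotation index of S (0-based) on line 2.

All 9 rotations (rotation i = S[i:]+S[:i]):
  rot[0] = jungleW1$
  rot[1] = ungleW1$j
  rot[2] = ngleW1$ju
  rot[3] = gleW1$jun
  rot[4] = leW1$jung
  rot[5] = eW1$jungl
  rot[6] = W1$jungle
  rot[7] = 1$jungleW
  rot[8] = $jungleW1
Sorted (with $ < everything):
  sorted[0] = $jungleW1  (last char: '1')
  sorted[1] = 1$jungleW  (last char: 'W')
  sorted[2] = W1$jungle  (last char: 'e')
  sorted[3] = eW1$jungl  (last char: 'l')
  sorted[4] = gleW1$jun  (last char: 'n')
  sorted[5] = jungleW1$  (last char: '$')
  sorted[6] = leW1$jung  (last char: 'g')
  sorted[7] = ngleW1$ju  (last char: 'u')
  sorted[8] = ungleW1$j  (last char: 'j')
Last column: 1Weln$guj
Original string S is at sorted index 5

Answer: 1Weln$guj
5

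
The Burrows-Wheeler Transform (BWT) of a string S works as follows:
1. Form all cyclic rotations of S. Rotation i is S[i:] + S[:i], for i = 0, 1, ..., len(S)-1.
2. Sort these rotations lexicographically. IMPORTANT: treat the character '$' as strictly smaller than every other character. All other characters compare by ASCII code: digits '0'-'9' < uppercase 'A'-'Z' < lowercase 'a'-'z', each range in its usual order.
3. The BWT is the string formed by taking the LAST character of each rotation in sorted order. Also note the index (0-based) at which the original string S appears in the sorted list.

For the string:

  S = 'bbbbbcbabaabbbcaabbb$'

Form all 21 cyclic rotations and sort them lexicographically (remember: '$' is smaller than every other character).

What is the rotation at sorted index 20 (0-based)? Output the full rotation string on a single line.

Answer: cbabaabbbcaabbb$bbbbb

Derivation:
All 21 rotations (rotation i = S[i:]+S[:i]):
  rot[0] = bbbbbcbabaabbbcaabbb$
  rot[1] = bbbbcbabaabbbcaabbb$b
  rot[2] = bbbcbabaabbbcaabbb$bb
  rot[3] = bbcbabaabbbcaabbb$bbb
  rot[4] = bcbabaabbbcaabbb$bbbb
  rot[5] = cbabaabbbcaabbb$bbbbb
  rot[6] = babaabbbcaabbb$bbbbbc
  rot[7] = abaabbbcaabbb$bbbbbcb
  rot[8] = baabbbcaabbb$bbbbbcba
  rot[9] = aabbbcaabbb$bbbbbcbab
  rot[10] = abbbcaabbb$bbbbbcbaba
  rot[11] = bbbcaabbb$bbbbbcbabaa
  rot[12] = bbcaabbb$bbbbbcbabaab
  rot[13] = bcaabbb$bbbbbcbabaabb
  rot[14] = caabbb$bbbbbcbabaabbb
  rot[15] = aabbb$bbbbbcbabaabbbc
  rot[16] = abbb$bbbbbcbabaabbbca
  rot[17] = bbb$bbbbbcbabaabbbcaa
  rot[18] = bb$bbbbbcbabaabbbcaab
  rot[19] = b$bbbbbcbabaabbbcaabb
  rot[20] = $bbbbbcbabaabbbcaabbb
Sorted (with $ < everything):
  sorted[0] = $bbbbbcbabaabbbcaabbb
  sorted[1] = aabbb$bbbbbcbabaabbbc
  sorted[2] = aabbbcaabbb$bbbbbcbab
  sorted[3] = abaabbbcaabbb$bbbbbcb
  sorted[4] = abbb$bbbbbcbabaabbbca
  sorted[5] = abbbcaabbb$bbbbbcbaba
  sorted[6] = b$bbbbbcbabaabbbcaabb
  sorted[7] = baabbbcaabbb$bbbbbcba
  sorted[8] = babaabbbcaabbb$bbbbbc
  sorted[9] = bb$bbbbbcbabaabbbcaab
  sorted[10] = bbb$bbbbbcbabaabbbcaa
  sorted[11] = bbbbbcbabaabbbcaabbb$
  sorted[12] = bbbbcbabaabbbcaabbb$b
  sorted[13] = bbbcaabbb$bbbbbcbabaa
  sorted[14] = bbbcbabaabbbcaabbb$bb
  sorted[15] = bbcaabbb$bbbbbcbabaab
  sorted[16] = bbcbabaabbbcaabbb$bbb
  sorted[17] = bcaabbb$bbbbbcbabaabb
  sorted[18] = bcbabaabbbcaabbb$bbbb
  sorted[19] = caabbb$bbbbbcbabaabbb
  sorted[20] = cbabaabbbcaabbb$bbbbb
sorted[20] = cbabaabbbcaabbb$bbbbb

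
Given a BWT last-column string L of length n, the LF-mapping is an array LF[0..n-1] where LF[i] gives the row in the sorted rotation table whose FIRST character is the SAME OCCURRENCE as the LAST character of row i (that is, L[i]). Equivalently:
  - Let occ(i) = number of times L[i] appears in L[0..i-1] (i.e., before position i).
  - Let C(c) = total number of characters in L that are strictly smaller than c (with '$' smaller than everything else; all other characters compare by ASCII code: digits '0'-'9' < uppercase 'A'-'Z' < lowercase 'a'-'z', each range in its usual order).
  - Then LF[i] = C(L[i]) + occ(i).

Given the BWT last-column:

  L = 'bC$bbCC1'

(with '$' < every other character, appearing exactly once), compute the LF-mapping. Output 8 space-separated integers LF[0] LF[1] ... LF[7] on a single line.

Char counts: '$':1, '1':1, 'C':3, 'b':3
C (first-col start): C('$')=0, C('1')=1, C('C')=2, C('b')=5
L[0]='b': occ=0, LF[0]=C('b')+0=5+0=5
L[1]='C': occ=0, LF[1]=C('C')+0=2+0=2
L[2]='$': occ=0, LF[2]=C('$')+0=0+0=0
L[3]='b': occ=1, LF[3]=C('b')+1=5+1=6
L[4]='b': occ=2, LF[4]=C('b')+2=5+2=7
L[5]='C': occ=1, LF[5]=C('C')+1=2+1=3
L[6]='C': occ=2, LF[6]=C('C')+2=2+2=4
L[7]='1': occ=0, LF[7]=C('1')+0=1+0=1

Answer: 5 2 0 6 7 3 4 1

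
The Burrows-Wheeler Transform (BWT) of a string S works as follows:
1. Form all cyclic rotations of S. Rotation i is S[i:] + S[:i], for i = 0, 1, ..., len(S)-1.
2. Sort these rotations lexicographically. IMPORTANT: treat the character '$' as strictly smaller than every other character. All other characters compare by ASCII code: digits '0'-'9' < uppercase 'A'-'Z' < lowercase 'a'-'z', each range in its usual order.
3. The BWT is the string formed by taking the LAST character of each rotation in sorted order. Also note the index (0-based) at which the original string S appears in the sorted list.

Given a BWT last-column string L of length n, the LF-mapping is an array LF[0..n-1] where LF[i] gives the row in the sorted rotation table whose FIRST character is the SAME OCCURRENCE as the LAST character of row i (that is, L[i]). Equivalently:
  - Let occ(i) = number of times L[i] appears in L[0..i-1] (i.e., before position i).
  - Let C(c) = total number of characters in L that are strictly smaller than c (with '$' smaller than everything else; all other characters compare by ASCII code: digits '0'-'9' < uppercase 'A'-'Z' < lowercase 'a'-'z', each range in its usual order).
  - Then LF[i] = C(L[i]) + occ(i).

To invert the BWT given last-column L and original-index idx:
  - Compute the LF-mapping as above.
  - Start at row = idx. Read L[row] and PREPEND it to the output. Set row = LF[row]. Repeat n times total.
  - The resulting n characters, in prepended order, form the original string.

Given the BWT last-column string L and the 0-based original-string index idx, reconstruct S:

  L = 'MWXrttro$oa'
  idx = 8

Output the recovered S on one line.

Answer: rotatorXWM$

Derivation:
LF mapping: 1 2 3 7 9 10 8 5 0 6 4
Walk LF starting at row 8, prepending L[row]:
  step 1: row=8, L[8]='$', prepend. Next row=LF[8]=0
  step 2: row=0, L[0]='M', prepend. Next row=LF[0]=1
  step 3: row=1, L[1]='W', prepend. Next row=LF[1]=2
  step 4: row=2, L[2]='X', prepend. Next row=LF[2]=3
  step 5: row=3, L[3]='r', prepend. Next row=LF[3]=7
  step 6: row=7, L[7]='o', prepend. Next row=LF[7]=5
  step 7: row=5, L[5]='t', prepend. Next row=LF[5]=10
  step 8: row=10, L[10]='a', prepend. Next row=LF[10]=4
  step 9: row=4, L[4]='t', prepend. Next row=LF[4]=9
  step 10: row=9, L[9]='o', prepend. Next row=LF[9]=6
  step 11: row=6, L[6]='r', prepend. Next row=LF[6]=8
Reversed output: rotatorXWM$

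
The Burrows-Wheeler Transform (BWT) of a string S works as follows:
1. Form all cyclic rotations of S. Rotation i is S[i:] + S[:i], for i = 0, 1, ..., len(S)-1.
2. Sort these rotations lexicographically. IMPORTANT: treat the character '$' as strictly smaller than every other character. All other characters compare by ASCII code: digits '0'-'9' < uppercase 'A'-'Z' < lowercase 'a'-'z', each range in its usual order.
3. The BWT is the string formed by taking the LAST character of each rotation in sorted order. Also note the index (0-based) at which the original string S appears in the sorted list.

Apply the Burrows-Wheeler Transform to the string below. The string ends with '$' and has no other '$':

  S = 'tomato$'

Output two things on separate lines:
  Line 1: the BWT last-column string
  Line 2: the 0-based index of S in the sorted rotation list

All 7 rotations (rotation i = S[i:]+S[:i]):
  rot[0] = tomato$
  rot[1] = omato$t
  rot[2] = mato$to
  rot[3] = ato$tom
  rot[4] = to$toma
  rot[5] = o$tomat
  rot[6] = $tomato
Sorted (with $ < everything):
  sorted[0] = $tomato  (last char: 'o')
  sorted[1] = ato$tom  (last char: 'm')
  sorted[2] = mato$to  (last char: 'o')
  sorted[3] = o$tomat  (last char: 't')
  sorted[4] = omato$t  (last char: 't')
  sorted[5] = to$toma  (last char: 'a')
  sorted[6] = tomato$  (last char: '$')
Last column: omotta$
Original string S is at sorted index 6

Answer: omotta$
6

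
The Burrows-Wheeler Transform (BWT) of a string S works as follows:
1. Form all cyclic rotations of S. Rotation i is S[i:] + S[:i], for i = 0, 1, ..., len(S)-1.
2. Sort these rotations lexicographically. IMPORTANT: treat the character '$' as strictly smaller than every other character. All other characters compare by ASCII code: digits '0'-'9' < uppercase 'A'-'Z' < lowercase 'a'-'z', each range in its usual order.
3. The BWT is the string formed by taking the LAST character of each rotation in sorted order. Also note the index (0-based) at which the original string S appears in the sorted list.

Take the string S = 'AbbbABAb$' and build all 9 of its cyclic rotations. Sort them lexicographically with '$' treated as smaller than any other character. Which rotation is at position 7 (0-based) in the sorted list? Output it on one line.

Answer: bbABAb$Ab

Derivation:
All 9 rotations (rotation i = S[i:]+S[:i]):
  rot[0] = AbbbABAb$
  rot[1] = bbbABAb$A
  rot[2] = bbABAb$Ab
  rot[3] = bABAb$Abb
  rot[4] = ABAb$Abbb
  rot[5] = BAb$AbbbA
  rot[6] = Ab$AbbbAB
  rot[7] = b$AbbbABA
  rot[8] = $AbbbABAb
Sorted (with $ < everything):
  sorted[0] = $AbbbABAb
  sorted[1] = ABAb$Abbb
  sorted[2] = Ab$AbbbAB
  sorted[3] = AbbbABAb$
  sorted[4] = BAb$AbbbA
  sorted[5] = b$AbbbABA
  sorted[6] = bABAb$Abb
  sorted[7] = bbABAb$Ab
  sorted[8] = bbbABAb$A
sorted[7] = bbABAb$Ab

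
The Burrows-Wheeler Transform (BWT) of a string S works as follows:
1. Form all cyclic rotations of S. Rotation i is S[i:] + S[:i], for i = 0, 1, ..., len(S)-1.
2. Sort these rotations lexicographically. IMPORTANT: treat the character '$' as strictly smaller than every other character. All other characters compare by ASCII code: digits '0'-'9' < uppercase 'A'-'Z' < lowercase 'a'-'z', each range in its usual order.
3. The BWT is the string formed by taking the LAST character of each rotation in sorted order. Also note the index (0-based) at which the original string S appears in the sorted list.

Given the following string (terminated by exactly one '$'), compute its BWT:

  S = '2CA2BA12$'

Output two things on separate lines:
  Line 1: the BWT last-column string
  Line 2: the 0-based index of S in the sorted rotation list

Answer: 2A1A$BC22
4

Derivation:
All 9 rotations (rotation i = S[i:]+S[:i]):
  rot[0] = 2CA2BA12$
  rot[1] = CA2BA12$2
  rot[2] = A2BA12$2C
  rot[3] = 2BA12$2CA
  rot[4] = BA12$2CA2
  rot[5] = A12$2CA2B
  rot[6] = 12$2CA2BA
  rot[7] = 2$2CA2BA1
  rot[8] = $2CA2BA12
Sorted (with $ < everything):
  sorted[0] = $2CA2BA12  (last char: '2')
  sorted[1] = 12$2CA2BA  (last char: 'A')
  sorted[2] = 2$2CA2BA1  (last char: '1')
  sorted[3] = 2BA12$2CA  (last char: 'A')
  sorted[4] = 2CA2BA12$  (last char: '$')
  sorted[5] = A12$2CA2B  (last char: 'B')
  sorted[6] = A2BA12$2C  (last char: 'C')
  sorted[7] = BA12$2CA2  (last char: '2')
  sorted[8] = CA2BA12$2  (last char: '2')
Last column: 2A1A$BC22
Original string S is at sorted index 4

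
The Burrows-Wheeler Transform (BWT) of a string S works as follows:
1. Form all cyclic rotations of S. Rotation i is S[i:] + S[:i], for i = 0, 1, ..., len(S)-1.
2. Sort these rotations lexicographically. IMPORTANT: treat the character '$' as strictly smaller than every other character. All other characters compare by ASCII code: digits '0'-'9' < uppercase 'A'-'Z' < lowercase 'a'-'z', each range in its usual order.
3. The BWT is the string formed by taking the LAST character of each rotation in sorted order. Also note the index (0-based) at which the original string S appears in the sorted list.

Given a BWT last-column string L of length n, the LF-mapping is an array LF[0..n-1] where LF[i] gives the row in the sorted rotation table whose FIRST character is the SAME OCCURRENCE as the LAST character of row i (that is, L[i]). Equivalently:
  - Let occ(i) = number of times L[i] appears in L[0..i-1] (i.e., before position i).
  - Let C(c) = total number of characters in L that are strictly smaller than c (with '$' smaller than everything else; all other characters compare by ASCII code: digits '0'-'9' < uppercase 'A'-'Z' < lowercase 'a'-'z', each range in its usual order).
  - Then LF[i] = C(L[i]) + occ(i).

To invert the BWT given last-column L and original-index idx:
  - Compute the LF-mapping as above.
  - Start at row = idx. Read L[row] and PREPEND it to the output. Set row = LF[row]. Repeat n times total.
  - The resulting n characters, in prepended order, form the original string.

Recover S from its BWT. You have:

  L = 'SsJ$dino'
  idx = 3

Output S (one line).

LF mapping: 2 7 1 0 3 4 5 6
Walk LF starting at row 3, prepending L[row]:
  step 1: row=3, L[3]='$', prepend. Next row=LF[3]=0
  step 2: row=0, L[0]='S', prepend. Next row=LF[0]=2
  step 3: row=2, L[2]='J', prepend. Next row=LF[2]=1
  step 4: row=1, L[1]='s', prepend. Next row=LF[1]=7
  step 5: row=7, L[7]='o', prepend. Next row=LF[7]=6
  step 6: row=6, L[6]='n', prepend. Next row=LF[6]=5
  step 7: row=5, L[5]='i', prepend. Next row=LF[5]=4
  step 8: row=4, L[4]='d', prepend. Next row=LF[4]=3
Reversed output: dinosJS$

Answer: dinosJS$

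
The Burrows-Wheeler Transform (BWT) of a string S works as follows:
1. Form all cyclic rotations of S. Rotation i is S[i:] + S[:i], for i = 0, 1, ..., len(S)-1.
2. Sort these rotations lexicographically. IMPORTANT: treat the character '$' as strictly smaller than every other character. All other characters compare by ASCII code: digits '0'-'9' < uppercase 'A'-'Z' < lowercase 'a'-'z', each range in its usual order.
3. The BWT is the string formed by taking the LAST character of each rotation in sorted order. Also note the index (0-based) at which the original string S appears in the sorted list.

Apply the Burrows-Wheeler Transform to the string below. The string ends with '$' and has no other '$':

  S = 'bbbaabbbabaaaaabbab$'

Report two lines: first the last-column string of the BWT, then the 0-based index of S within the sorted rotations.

Answer: bbaaabbbaaaabbbbab$a
18

Derivation:
All 20 rotations (rotation i = S[i:]+S[:i]):
  rot[0] = bbbaabbbabaaaaabbab$
  rot[1] = bbaabbbabaaaaabbab$b
  rot[2] = baabbbabaaaaabbab$bb
  rot[3] = aabbbabaaaaabbab$bbb
  rot[4] = abbbabaaaaabbab$bbba
  rot[5] = bbbabaaaaabbab$bbbaa
  rot[6] = bbabaaaaabbab$bbbaab
  rot[7] = babaaaaabbab$bbbaabb
  rot[8] = abaaaaabbab$bbbaabbb
  rot[9] = baaaaabbab$bbbaabbba
  rot[10] = aaaaabbab$bbbaabbbab
  rot[11] = aaaabbab$bbbaabbbaba
  rot[12] = aaabbab$bbbaabbbabaa
  rot[13] = aabbab$bbbaabbbabaaa
  rot[14] = abbab$bbbaabbbabaaaa
  rot[15] = bbab$bbbaabbbabaaaaa
  rot[16] = bab$bbbaabbbabaaaaab
  rot[17] = ab$bbbaabbbabaaaaabb
  rot[18] = b$bbbaabbbabaaaaabba
  rot[19] = $bbbaabbbabaaaaabbab
Sorted (with $ < everything):
  sorted[0] = $bbbaabbbabaaaaabbab  (last char: 'b')
  sorted[1] = aaaaabbab$bbbaabbbab  (last char: 'b')
  sorted[2] = aaaabbab$bbbaabbbaba  (last char: 'a')
  sorted[3] = aaabbab$bbbaabbbabaa  (last char: 'a')
  sorted[4] = aabbab$bbbaabbbabaaa  (last char: 'a')
  sorted[5] = aabbbabaaaaabbab$bbb  (last char: 'b')
  sorted[6] = ab$bbbaabbbabaaaaabb  (last char: 'b')
  sorted[7] = abaaaaabbab$bbbaabbb  (last char: 'b')
  sorted[8] = abbab$bbbaabbbabaaaa  (last char: 'a')
  sorted[9] = abbbabaaaaabbab$bbba  (last char: 'a')
  sorted[10] = b$bbbaabbbabaaaaabba  (last char: 'a')
  sorted[11] = baaaaabbab$bbbaabbba  (last char: 'a')
  sorted[12] = baabbbabaaaaabbab$bb  (last char: 'b')
  sorted[13] = bab$bbbaabbbabaaaaab  (last char: 'b')
  sorted[14] = babaaaaabbab$bbbaabb  (last char: 'b')
  sorted[15] = bbaabbbabaaaaabbab$b  (last char: 'b')
  sorted[16] = bbab$bbbaabbbabaaaaa  (last char: 'a')
  sorted[17] = bbabaaaaabbab$bbbaab  (last char: 'b')
  sorted[18] = bbbaabbbabaaaaabbab$  (last char: '$')
  sorted[19] = bbbabaaaaabbab$bbbaa  (last char: 'a')
Last column: bbaaabbbaaaabbbbab$a
Original string S is at sorted index 18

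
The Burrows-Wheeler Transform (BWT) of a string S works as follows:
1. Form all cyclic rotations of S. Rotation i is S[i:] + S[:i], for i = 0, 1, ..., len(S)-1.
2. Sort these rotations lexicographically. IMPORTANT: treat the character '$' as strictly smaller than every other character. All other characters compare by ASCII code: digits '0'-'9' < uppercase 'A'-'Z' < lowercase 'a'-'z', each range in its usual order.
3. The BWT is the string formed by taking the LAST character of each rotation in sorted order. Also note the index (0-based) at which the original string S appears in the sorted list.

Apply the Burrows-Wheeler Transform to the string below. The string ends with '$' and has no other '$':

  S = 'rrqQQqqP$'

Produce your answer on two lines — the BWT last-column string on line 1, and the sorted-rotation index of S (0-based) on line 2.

Answer: PqqQqrQr$
8

Derivation:
All 9 rotations (rotation i = S[i:]+S[:i]):
  rot[0] = rrqQQqqP$
  rot[1] = rqQQqqP$r
  rot[2] = qQQqqP$rr
  rot[3] = QQqqP$rrq
  rot[4] = QqqP$rrqQ
  rot[5] = qqP$rrqQQ
  rot[6] = qP$rrqQQq
  rot[7] = P$rrqQQqq
  rot[8] = $rrqQQqqP
Sorted (with $ < everything):
  sorted[0] = $rrqQQqqP  (last char: 'P')
  sorted[1] = P$rrqQQqq  (last char: 'q')
  sorted[2] = QQqqP$rrq  (last char: 'q')
  sorted[3] = QqqP$rrqQ  (last char: 'Q')
  sorted[4] = qP$rrqQQq  (last char: 'q')
  sorted[5] = qQQqqP$rr  (last char: 'r')
  sorted[6] = qqP$rrqQQ  (last char: 'Q')
  sorted[7] = rqQQqqP$r  (last char: 'r')
  sorted[8] = rrqQQqqP$  (last char: '$')
Last column: PqqQqrQr$
Original string S is at sorted index 8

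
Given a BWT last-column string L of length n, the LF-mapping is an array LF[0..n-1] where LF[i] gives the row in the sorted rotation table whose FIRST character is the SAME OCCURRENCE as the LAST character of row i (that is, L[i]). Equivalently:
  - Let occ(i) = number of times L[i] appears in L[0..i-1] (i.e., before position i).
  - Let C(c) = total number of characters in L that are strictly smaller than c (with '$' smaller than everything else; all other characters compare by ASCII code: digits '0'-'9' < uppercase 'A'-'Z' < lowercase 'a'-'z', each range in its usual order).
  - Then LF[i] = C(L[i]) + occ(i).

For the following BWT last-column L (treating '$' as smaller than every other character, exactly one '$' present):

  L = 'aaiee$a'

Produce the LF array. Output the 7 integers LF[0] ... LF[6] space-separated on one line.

Char counts: '$':1, 'a':3, 'e':2, 'i':1
C (first-col start): C('$')=0, C('a')=1, C('e')=4, C('i')=6
L[0]='a': occ=0, LF[0]=C('a')+0=1+0=1
L[1]='a': occ=1, LF[1]=C('a')+1=1+1=2
L[2]='i': occ=0, LF[2]=C('i')+0=6+0=6
L[3]='e': occ=0, LF[3]=C('e')+0=4+0=4
L[4]='e': occ=1, LF[4]=C('e')+1=4+1=5
L[5]='$': occ=0, LF[5]=C('$')+0=0+0=0
L[6]='a': occ=2, LF[6]=C('a')+2=1+2=3

Answer: 1 2 6 4 5 0 3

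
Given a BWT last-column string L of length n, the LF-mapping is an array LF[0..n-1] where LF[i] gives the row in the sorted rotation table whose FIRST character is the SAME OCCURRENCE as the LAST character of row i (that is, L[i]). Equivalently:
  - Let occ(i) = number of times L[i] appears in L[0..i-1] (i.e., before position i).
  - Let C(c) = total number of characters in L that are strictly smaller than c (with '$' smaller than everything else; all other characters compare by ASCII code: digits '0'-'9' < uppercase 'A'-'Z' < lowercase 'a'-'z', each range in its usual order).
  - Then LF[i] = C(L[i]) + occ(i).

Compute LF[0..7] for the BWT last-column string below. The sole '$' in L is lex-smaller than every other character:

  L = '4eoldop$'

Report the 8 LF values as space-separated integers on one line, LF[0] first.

Char counts: '$':1, '4':1, 'd':1, 'e':1, 'l':1, 'o':2, 'p':1
C (first-col start): C('$')=0, C('4')=1, C('d')=2, C('e')=3, C('l')=4, C('o')=5, C('p')=7
L[0]='4': occ=0, LF[0]=C('4')+0=1+0=1
L[1]='e': occ=0, LF[1]=C('e')+0=3+0=3
L[2]='o': occ=0, LF[2]=C('o')+0=5+0=5
L[3]='l': occ=0, LF[3]=C('l')+0=4+0=4
L[4]='d': occ=0, LF[4]=C('d')+0=2+0=2
L[5]='o': occ=1, LF[5]=C('o')+1=5+1=6
L[6]='p': occ=0, LF[6]=C('p')+0=7+0=7
L[7]='$': occ=0, LF[7]=C('$')+0=0+0=0

Answer: 1 3 5 4 2 6 7 0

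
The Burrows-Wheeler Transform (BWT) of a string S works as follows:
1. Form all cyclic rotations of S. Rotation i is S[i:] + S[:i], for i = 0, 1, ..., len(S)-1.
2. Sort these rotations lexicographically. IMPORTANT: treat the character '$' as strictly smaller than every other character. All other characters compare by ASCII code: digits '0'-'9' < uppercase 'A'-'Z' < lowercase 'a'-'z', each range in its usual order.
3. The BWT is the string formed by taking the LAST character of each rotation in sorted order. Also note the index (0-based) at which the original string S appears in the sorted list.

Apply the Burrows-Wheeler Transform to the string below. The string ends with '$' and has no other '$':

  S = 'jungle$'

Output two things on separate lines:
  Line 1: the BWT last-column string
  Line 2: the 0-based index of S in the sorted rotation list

All 7 rotations (rotation i = S[i:]+S[:i]):
  rot[0] = jungle$
  rot[1] = ungle$j
  rot[2] = ngle$ju
  rot[3] = gle$jun
  rot[4] = le$jung
  rot[5] = e$jungl
  rot[6] = $jungle
Sorted (with $ < everything):
  sorted[0] = $jungle  (last char: 'e')
  sorted[1] = e$jungl  (last char: 'l')
  sorted[2] = gle$jun  (last char: 'n')
  sorted[3] = jungle$  (last char: '$')
  sorted[4] = le$jung  (last char: 'g')
  sorted[5] = ngle$ju  (last char: 'u')
  sorted[6] = ungle$j  (last char: 'j')
Last column: eln$guj
Original string S is at sorted index 3

Answer: eln$guj
3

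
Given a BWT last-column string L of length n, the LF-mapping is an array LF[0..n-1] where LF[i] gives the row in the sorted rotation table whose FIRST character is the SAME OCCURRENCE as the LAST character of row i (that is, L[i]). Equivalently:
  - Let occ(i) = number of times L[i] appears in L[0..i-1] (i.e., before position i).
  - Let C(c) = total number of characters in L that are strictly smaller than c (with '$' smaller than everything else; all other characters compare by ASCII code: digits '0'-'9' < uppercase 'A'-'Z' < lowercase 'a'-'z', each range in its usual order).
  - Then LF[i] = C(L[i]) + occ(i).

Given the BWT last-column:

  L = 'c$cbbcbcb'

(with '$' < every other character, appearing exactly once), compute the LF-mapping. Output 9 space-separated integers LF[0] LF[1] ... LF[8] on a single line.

Char counts: '$':1, 'b':4, 'c':4
C (first-col start): C('$')=0, C('b')=1, C('c')=5
L[0]='c': occ=0, LF[0]=C('c')+0=5+0=5
L[1]='$': occ=0, LF[1]=C('$')+0=0+0=0
L[2]='c': occ=1, LF[2]=C('c')+1=5+1=6
L[3]='b': occ=0, LF[3]=C('b')+0=1+0=1
L[4]='b': occ=1, LF[4]=C('b')+1=1+1=2
L[5]='c': occ=2, LF[5]=C('c')+2=5+2=7
L[6]='b': occ=2, LF[6]=C('b')+2=1+2=3
L[7]='c': occ=3, LF[7]=C('c')+3=5+3=8
L[8]='b': occ=3, LF[8]=C('b')+3=1+3=4

Answer: 5 0 6 1 2 7 3 8 4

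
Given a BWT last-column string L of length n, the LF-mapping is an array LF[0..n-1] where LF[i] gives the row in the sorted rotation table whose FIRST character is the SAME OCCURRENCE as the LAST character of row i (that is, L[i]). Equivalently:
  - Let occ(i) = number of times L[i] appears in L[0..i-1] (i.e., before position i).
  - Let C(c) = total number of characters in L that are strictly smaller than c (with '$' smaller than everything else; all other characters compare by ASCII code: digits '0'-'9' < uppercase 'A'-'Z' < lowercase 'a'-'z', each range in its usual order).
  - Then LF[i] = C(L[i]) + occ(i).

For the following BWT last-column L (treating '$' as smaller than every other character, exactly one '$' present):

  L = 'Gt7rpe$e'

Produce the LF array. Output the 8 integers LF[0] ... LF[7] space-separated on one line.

Char counts: '$':1, '7':1, 'G':1, 'e':2, 'p':1, 'r':1, 't':1
C (first-col start): C('$')=0, C('7')=1, C('G')=2, C('e')=3, C('p')=5, C('r')=6, C('t')=7
L[0]='G': occ=0, LF[0]=C('G')+0=2+0=2
L[1]='t': occ=0, LF[1]=C('t')+0=7+0=7
L[2]='7': occ=0, LF[2]=C('7')+0=1+0=1
L[3]='r': occ=0, LF[3]=C('r')+0=6+0=6
L[4]='p': occ=0, LF[4]=C('p')+0=5+0=5
L[5]='e': occ=0, LF[5]=C('e')+0=3+0=3
L[6]='$': occ=0, LF[6]=C('$')+0=0+0=0
L[7]='e': occ=1, LF[7]=C('e')+1=3+1=4

Answer: 2 7 1 6 5 3 0 4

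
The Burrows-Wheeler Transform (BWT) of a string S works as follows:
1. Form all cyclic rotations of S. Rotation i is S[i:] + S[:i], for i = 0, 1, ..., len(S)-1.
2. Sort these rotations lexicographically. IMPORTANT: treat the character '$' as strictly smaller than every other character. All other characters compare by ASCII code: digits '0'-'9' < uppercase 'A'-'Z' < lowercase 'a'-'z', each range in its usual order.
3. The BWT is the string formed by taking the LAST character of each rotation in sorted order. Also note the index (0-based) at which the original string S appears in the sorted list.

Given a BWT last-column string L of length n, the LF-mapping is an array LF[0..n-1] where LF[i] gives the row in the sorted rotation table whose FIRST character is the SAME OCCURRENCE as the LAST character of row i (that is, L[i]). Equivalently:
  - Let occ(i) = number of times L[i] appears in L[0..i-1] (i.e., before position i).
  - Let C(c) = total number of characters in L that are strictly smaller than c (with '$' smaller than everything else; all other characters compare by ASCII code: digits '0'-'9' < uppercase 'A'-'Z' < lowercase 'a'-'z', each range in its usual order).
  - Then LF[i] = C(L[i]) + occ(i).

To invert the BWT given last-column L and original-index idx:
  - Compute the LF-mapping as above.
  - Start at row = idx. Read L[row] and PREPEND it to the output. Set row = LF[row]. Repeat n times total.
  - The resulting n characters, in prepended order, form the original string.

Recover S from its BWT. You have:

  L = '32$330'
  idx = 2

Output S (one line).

Answer: 20333$

Derivation:
LF mapping: 3 2 0 4 5 1
Walk LF starting at row 2, prepending L[row]:
  step 1: row=2, L[2]='$', prepend. Next row=LF[2]=0
  step 2: row=0, L[0]='3', prepend. Next row=LF[0]=3
  step 3: row=3, L[3]='3', prepend. Next row=LF[3]=4
  step 4: row=4, L[4]='3', prepend. Next row=LF[4]=5
  step 5: row=5, L[5]='0', prepend. Next row=LF[5]=1
  step 6: row=1, L[1]='2', prepend. Next row=LF[1]=2
Reversed output: 20333$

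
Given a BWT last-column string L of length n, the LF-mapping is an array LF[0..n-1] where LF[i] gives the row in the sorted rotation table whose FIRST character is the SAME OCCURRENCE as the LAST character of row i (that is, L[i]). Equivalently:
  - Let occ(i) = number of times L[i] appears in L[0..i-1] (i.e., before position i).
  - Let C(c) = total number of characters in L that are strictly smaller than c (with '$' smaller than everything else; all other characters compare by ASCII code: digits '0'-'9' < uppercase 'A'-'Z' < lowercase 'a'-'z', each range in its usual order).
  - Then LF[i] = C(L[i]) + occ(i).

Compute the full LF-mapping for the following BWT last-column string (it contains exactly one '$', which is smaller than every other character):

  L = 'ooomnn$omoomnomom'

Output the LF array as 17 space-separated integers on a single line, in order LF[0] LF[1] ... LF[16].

Char counts: '$':1, 'm':5, 'n':3, 'o':8
C (first-col start): C('$')=0, C('m')=1, C('n')=6, C('o')=9
L[0]='o': occ=0, LF[0]=C('o')+0=9+0=9
L[1]='o': occ=1, LF[1]=C('o')+1=9+1=10
L[2]='o': occ=2, LF[2]=C('o')+2=9+2=11
L[3]='m': occ=0, LF[3]=C('m')+0=1+0=1
L[4]='n': occ=0, LF[4]=C('n')+0=6+0=6
L[5]='n': occ=1, LF[5]=C('n')+1=6+1=7
L[6]='$': occ=0, LF[6]=C('$')+0=0+0=0
L[7]='o': occ=3, LF[7]=C('o')+3=9+3=12
L[8]='m': occ=1, LF[8]=C('m')+1=1+1=2
L[9]='o': occ=4, LF[9]=C('o')+4=9+4=13
L[10]='o': occ=5, LF[10]=C('o')+5=9+5=14
L[11]='m': occ=2, LF[11]=C('m')+2=1+2=3
L[12]='n': occ=2, LF[12]=C('n')+2=6+2=8
L[13]='o': occ=6, LF[13]=C('o')+6=9+6=15
L[14]='m': occ=3, LF[14]=C('m')+3=1+3=4
L[15]='o': occ=7, LF[15]=C('o')+7=9+7=16
L[16]='m': occ=4, LF[16]=C('m')+4=1+4=5

Answer: 9 10 11 1 6 7 0 12 2 13 14 3 8 15 4 16 5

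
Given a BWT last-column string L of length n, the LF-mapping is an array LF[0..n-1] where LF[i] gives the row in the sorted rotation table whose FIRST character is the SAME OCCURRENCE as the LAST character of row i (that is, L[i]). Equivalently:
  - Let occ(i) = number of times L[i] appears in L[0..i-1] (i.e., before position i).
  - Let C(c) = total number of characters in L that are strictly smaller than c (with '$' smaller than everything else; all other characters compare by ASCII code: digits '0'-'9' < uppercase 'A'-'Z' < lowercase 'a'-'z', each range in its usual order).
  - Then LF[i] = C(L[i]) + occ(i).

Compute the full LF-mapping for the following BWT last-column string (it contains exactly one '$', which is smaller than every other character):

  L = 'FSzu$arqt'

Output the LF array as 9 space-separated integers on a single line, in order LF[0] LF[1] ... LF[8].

Char counts: '$':1, 'F':1, 'S':1, 'a':1, 'q':1, 'r':1, 't':1, 'u':1, 'z':1
C (first-col start): C('$')=0, C('F')=1, C('S')=2, C('a')=3, C('q')=4, C('r')=5, C('t')=6, C('u')=7, C('z')=8
L[0]='F': occ=0, LF[0]=C('F')+0=1+0=1
L[1]='S': occ=0, LF[1]=C('S')+0=2+0=2
L[2]='z': occ=0, LF[2]=C('z')+0=8+0=8
L[3]='u': occ=0, LF[3]=C('u')+0=7+0=7
L[4]='$': occ=0, LF[4]=C('$')+0=0+0=0
L[5]='a': occ=0, LF[5]=C('a')+0=3+0=3
L[6]='r': occ=0, LF[6]=C('r')+0=5+0=5
L[7]='q': occ=0, LF[7]=C('q')+0=4+0=4
L[8]='t': occ=0, LF[8]=C('t')+0=6+0=6

Answer: 1 2 8 7 0 3 5 4 6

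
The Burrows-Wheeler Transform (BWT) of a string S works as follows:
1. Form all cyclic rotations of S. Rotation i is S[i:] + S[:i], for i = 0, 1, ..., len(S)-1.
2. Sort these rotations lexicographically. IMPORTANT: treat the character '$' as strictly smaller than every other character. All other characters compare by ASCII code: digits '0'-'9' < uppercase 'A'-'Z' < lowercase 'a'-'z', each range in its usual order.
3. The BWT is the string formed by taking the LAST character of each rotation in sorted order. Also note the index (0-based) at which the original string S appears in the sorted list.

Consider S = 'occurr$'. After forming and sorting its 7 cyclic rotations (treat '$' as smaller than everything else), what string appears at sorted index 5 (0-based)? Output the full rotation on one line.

All 7 rotations (rotation i = S[i:]+S[:i]):
  rot[0] = occurr$
  rot[1] = ccurr$o
  rot[2] = curr$oc
  rot[3] = urr$occ
  rot[4] = rr$occu
  rot[5] = r$occur
  rot[6] = $occurr
Sorted (with $ < everything):
  sorted[0] = $occurr
  sorted[1] = ccurr$o
  sorted[2] = curr$oc
  sorted[3] = occurr$
  sorted[4] = r$occur
  sorted[5] = rr$occu
  sorted[6] = urr$occ
sorted[5] = rr$occu

Answer: rr$occu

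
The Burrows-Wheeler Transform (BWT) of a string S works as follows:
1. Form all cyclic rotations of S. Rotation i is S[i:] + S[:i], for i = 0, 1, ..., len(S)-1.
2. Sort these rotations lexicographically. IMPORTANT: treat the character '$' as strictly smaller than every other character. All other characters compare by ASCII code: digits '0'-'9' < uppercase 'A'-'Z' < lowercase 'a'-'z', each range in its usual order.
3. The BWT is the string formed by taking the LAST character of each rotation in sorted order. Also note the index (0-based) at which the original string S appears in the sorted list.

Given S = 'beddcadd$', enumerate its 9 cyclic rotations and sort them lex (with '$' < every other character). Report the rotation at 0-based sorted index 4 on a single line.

Answer: d$beddcad

Derivation:
All 9 rotations (rotation i = S[i:]+S[:i]):
  rot[0] = beddcadd$
  rot[1] = eddcadd$b
  rot[2] = ddcadd$be
  rot[3] = dcadd$bed
  rot[4] = cadd$bedd
  rot[5] = add$beddc
  rot[6] = dd$beddca
  rot[7] = d$beddcad
  rot[8] = $beddcadd
Sorted (with $ < everything):
  sorted[0] = $beddcadd
  sorted[1] = add$beddc
  sorted[2] = beddcadd$
  sorted[3] = cadd$bedd
  sorted[4] = d$beddcad
  sorted[5] = dcadd$bed
  sorted[6] = dd$beddca
  sorted[7] = ddcadd$be
  sorted[8] = eddcadd$b
sorted[4] = d$beddcad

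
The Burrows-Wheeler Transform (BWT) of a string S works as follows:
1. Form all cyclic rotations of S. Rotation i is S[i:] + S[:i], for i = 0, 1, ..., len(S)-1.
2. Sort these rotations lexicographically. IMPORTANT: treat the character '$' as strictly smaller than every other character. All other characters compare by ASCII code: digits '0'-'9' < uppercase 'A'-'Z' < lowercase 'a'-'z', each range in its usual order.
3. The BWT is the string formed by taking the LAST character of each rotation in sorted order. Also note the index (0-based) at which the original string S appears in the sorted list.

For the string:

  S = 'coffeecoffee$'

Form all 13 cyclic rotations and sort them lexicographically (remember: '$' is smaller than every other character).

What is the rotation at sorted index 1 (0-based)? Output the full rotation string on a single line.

Answer: coffee$coffee

Derivation:
All 13 rotations (rotation i = S[i:]+S[:i]):
  rot[0] = coffeecoffee$
  rot[1] = offeecoffee$c
  rot[2] = ffeecoffee$co
  rot[3] = feecoffee$cof
  rot[4] = eecoffee$coff
  rot[5] = ecoffee$coffe
  rot[6] = coffee$coffee
  rot[7] = offee$coffeec
  rot[8] = ffee$coffeeco
  rot[9] = fee$coffeecof
  rot[10] = ee$coffeecoff
  rot[11] = e$coffeecoffe
  rot[12] = $coffeecoffee
Sorted (with $ < everything):
  sorted[0] = $coffeecoffee
  sorted[1] = coffee$coffee
  sorted[2] = coffeecoffee$
  sorted[3] = e$coffeecoffe
  sorted[4] = ecoffee$coffe
  sorted[5] = ee$coffeecoff
  sorted[6] = eecoffee$coff
  sorted[7] = fee$coffeecof
  sorted[8] = feecoffee$cof
  sorted[9] = ffee$coffeeco
  sorted[10] = ffeecoffee$co
  sorted[11] = offee$coffeec
  sorted[12] = offeecoffee$c
sorted[1] = coffee$coffee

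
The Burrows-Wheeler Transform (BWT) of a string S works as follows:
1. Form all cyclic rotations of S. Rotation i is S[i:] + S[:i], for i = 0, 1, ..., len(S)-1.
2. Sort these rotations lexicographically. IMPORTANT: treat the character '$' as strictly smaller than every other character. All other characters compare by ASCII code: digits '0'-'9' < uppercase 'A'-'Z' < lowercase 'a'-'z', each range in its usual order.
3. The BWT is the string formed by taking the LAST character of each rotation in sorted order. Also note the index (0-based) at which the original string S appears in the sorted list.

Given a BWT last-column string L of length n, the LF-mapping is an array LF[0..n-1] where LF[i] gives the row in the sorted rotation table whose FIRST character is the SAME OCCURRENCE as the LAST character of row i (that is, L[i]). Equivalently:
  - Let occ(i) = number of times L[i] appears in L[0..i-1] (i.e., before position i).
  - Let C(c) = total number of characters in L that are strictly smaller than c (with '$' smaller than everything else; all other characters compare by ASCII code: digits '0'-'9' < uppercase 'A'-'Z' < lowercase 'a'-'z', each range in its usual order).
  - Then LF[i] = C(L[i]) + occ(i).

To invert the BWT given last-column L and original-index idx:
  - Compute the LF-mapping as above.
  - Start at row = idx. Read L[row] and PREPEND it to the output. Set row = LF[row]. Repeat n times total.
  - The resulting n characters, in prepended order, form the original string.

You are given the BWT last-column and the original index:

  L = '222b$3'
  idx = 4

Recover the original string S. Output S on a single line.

LF mapping: 1 2 3 5 0 4
Walk LF starting at row 4, prepending L[row]:
  step 1: row=4, L[4]='$', prepend. Next row=LF[4]=0
  step 2: row=0, L[0]='2', prepend. Next row=LF[0]=1
  step 3: row=1, L[1]='2', prepend. Next row=LF[1]=2
  step 4: row=2, L[2]='2', prepend. Next row=LF[2]=3
  step 5: row=3, L[3]='b', prepend. Next row=LF[3]=5
  step 6: row=5, L[5]='3', prepend. Next row=LF[5]=4
Reversed output: 3b222$

Answer: 3b222$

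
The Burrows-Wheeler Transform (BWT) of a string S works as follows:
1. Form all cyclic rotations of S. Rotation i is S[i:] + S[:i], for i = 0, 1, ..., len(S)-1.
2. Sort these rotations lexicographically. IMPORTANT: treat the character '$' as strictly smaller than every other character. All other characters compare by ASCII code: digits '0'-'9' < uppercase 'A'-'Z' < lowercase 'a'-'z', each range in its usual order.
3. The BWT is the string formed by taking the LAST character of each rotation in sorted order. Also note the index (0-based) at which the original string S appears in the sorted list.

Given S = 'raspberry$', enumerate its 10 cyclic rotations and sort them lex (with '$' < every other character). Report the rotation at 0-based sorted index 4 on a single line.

All 10 rotations (rotation i = S[i:]+S[:i]):
  rot[0] = raspberry$
  rot[1] = aspberry$r
  rot[2] = spberry$ra
  rot[3] = pberry$ras
  rot[4] = berry$rasp
  rot[5] = erry$raspb
  rot[6] = rry$raspbe
  rot[7] = ry$raspber
  rot[8] = y$raspberr
  rot[9] = $raspberry
Sorted (with $ < everything):
  sorted[0] = $raspberry
  sorted[1] = aspberry$r
  sorted[2] = berry$rasp
  sorted[3] = erry$raspb
  sorted[4] = pberry$ras
  sorted[5] = raspberry$
  sorted[6] = rry$raspbe
  sorted[7] = ry$raspber
  sorted[8] = spberry$ra
  sorted[9] = y$raspberr
sorted[4] = pberry$ras

Answer: pberry$ras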